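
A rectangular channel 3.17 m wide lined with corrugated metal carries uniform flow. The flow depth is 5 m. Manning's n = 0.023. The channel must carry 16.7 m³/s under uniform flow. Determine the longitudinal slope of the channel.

S = 0.000459

Flow area A = b·y = 3.17 × 5 = 15.85 m². Wetted perimeter P = b + 2y = 3.17 + 2×5 = 13.17 m.
Hydraulic radius R = A/P = 15.85/13.17 = 1.203 m.
From Manning's equation, S = [nQ / (1 A R^(2/3))]² = [0.023 × 16.7 / (1 × 15.85 × 1.203^(2/3))]² = 0.000459.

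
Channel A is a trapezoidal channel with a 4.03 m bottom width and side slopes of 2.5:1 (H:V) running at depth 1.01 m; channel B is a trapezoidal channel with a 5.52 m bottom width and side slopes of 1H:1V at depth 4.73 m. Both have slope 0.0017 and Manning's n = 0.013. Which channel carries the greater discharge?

Channel A: With bottom width b = 4.03 m and side slope z = 2.5: A = (b + zy)y = (4.03 + 2.5×1.01)×1.01 = 6.621 m²; P = b + 2y√(1+z²) = 4.03 + 2×1.01×2.693 = 9.469 m. Hydraulic radius R = A/P = 6.621/9.469 = 0.6992 m. Q_A = (1/0.013)·6.621·0.6992^(2/3)·√0.0017 = 16.54 m³/s.
Channel B: With bottom width b = 5.52 m and side slope z = 1: A = (b + zy)y = (5.52 + 1×4.73)×4.73 = 48.48 m²; P = b + 2y√(1+z²) = 5.52 + 2×4.73×1.414 = 18.9 m. Hydraulic radius R = A/P = 48.48/18.9 = 2.565 m. Q_B = (1/0.013)·48.48·2.565^(2/3)·√0.0017 = 288.2 m³/s.
Q_A = 16.54 m³/s vs Q_B = 288.2 m³/s, so channel B carries more.

channel B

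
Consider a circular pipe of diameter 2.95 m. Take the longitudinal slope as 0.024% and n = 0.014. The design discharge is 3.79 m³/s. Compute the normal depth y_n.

Manning's equation rearranged: A R^(2/3) = nQ / (1·√S) = 0.014 × 3.79 / (√0.00024) = 3.425.
Try y = 1.16 m: A R^(2/3) = 1.822 — short.
Try y = 1.97 m: A R^(2/3) = 4.384 — over.
Try y = 1.67 m: A R^(2/3) = 3.423 — matches.

y_n = 1.67 m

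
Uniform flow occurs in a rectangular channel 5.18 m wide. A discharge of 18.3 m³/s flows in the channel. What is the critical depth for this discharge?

For a rectangular channel, critical depth y_c = (q²/g)^(1/3) where q = Q/b = 18.3/5.18 = 3.533 m²/s.
So y_c = (3.533²/9.81)^(1/3) = 1.08 m.

y_c = 1.08 m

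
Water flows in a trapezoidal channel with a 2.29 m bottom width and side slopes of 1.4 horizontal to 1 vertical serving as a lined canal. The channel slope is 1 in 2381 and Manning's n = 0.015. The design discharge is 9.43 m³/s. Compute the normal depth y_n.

Manning's equation rearranged: A R^(2/3) = nQ / (1·√S) = 0.015 × 9.43 / (√0.00042) = 6.902.
Try y = 1.81 m: A R^(2/3) = 8.877 — high.
Try y = 1.25 m: A R^(2/3) = 4.228 — low.
Try y = 1.6 m: A R^(2/3) = 6.905 — close enough.

y_n = 1.6 m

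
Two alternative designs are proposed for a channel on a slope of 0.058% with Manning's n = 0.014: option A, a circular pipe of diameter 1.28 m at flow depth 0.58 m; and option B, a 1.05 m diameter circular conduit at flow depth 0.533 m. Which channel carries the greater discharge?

channel A

Channel A: For a circular section of diameter D = 1.28 m at depth y = 0.58 m, the central angle is θ = 2 arccos(1 − 2y/D) = 2.954 rad. Then A = (D²/8)(θ − sin θ) = 0.5667 m² and P = Dθ/2 = 1.89 m. Hydraulic radius R = A/P = 0.5667/1.89 = 0.2998 m. Q_A = (1/0.014)·0.5667·0.2998^(2/3)·√0.00058 = 0.4367 m³/s.
Channel B: For a circular section of diameter D = 1.05 m at depth y = 0.533 m, the central angle is θ = 2 arccos(1 − 2y/D) = 3.172 rad. Then A = (D²/8)(θ − sin θ) = 0.4414 m² and P = Dθ/2 = 1.665 m. Hydraulic radius R = A/P = 0.4414/1.665 = 0.265 m. Q_B = (1/0.014)·0.4414·0.265^(2/3)·√0.00058 = 0.3132 m³/s.
Q_A = 0.4367 m³/s vs Q_B = 0.3132 m³/s, so channel A carries more.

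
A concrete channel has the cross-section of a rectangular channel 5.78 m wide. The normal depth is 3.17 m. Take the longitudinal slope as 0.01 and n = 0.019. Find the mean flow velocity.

Flow area A = b·y = 5.78 × 3.17 = 18.32 m². Wetted perimeter P = b + 2y = 5.78 + 2×3.17 = 12.12 m.
Hydraulic radius R = A/P = 18.32/12.12 = 1.512 m.
From Manning's equation, V = (1/n) R^(2/3) S^(1/2) = (1/0.019) × 1.512^(2/3) × 0.01^(1/2) = 6.93 m/s.

V = 6.93 m/s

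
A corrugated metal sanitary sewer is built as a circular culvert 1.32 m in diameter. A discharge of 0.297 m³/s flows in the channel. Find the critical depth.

y_c = 0.281 m

At critical depth, Q² T / (g A³) = 1, i.e. A³/T = Q²/g = 0.297²/9.81 = 0.008992.
Trying y = 0.359 m: A³/T = 0.02325 — high.
Trying y = 0.281 m: A³/T = 0.008943 — ≈ 0.008992.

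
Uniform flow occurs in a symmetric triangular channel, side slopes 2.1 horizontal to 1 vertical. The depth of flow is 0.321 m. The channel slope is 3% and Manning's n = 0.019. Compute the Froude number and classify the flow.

For a triangular section with side slope z = 2.1: A = zy² = 2.1×0.321² = 0.2164 m²; P = 2y√(1+z²) = 2×0.321×2.326 = 1.493 m.
Hydraulic radius R = A/P = 0.2164/1.493 = 0.1449 m.
V = (1/n) R^(2/3) √S = (1/0.019) × 0.1449^(2/3) × √0.03 = 2.515 m/s. Hydraulic depth D_h = A/T = 0.2164/1.348 = 0.1605 m.
Froude number Fr = V/√(g·D_h) = 2.515/√(9.81×0.1605) = 2, which is greater than 1, so the flow is supercritical.

supercritical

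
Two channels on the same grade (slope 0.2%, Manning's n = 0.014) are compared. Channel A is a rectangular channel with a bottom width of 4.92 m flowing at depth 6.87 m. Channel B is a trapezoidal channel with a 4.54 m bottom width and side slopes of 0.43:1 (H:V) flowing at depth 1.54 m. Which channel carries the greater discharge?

channel A

Channel A: Flow area A = b·y = 4.92 × 6.87 = 33.8 m². Wetted perimeter P = b + 2y = 4.92 + 2×6.87 = 18.66 m. Hydraulic radius R = A/P = 33.8/18.66 = 1.811 m. Q_A = (1/0.014)·33.8·1.811^(2/3)·√0.002 = 160.4 m³/s.
Channel B: With bottom width b = 4.54 m and side slope z = 0.43: A = (b + zy)y = (4.54 + 0.43×1.54)×1.54 = 8.011 m²; P = b + 2y√(1+z²) = 4.54 + 2×1.54×1.089 = 7.893 m. Hydraulic radius R = A/P = 8.011/7.893 = 1.015 m. Q_B = (1/0.014)·8.011·1.015^(2/3)·√0.002 = 25.85 m³/s.
Q_A = 160.4 m³/s vs Q_B = 25.85 m³/s, so channel A carries more.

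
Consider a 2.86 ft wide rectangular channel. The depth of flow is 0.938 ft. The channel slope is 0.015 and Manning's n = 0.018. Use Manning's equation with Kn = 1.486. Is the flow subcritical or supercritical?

supercritical

Flow area A = b·y = 2.86 × 0.938 = 2.683 ft². Wetted perimeter P = b + 2y = 2.86 + 2×0.938 = 4.736 ft.
Hydraulic radius R = A/P = 2.683/4.736 = 0.5664 ft.
V = (1.486/n) R^(2/3) √S = (1.486/0.018) × 0.5664^(2/3) × √0.015 = 6.922 ft/s. Hydraulic depth D_h = A/T = 2.683/2.86 = 0.938 ft.
Froude number Fr = V/√(g·D_h) = 6.922/√(32.2×0.938) = 1.26, which is greater than 1, so the flow is supercritical.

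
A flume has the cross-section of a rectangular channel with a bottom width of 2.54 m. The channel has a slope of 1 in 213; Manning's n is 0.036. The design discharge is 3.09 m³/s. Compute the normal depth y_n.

Manning's equation rearranged: A R^(2/3) = nQ / (1·√S) = 0.036 × 3.09 / (√0.004695) = 1.623.
Trying y = 1.16 m: A R^(2/3) = 2.111 — high.
Trying y = 0.957 m: A R^(2/3) = 1.623 — ≈ 1.623.

y_n = 0.957 m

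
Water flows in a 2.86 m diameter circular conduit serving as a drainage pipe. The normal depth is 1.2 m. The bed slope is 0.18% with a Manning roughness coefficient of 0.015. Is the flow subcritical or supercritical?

subcritical

For a circular section of diameter D = 2.86 m at depth y = 1.2 m, the central angle is θ = 2 arccos(1 − 2y/D) = 2.819 rad. Then A = (D²/8)(θ − sin θ) = 2.557 m² and P = Dθ/2 = 4.03 m.
Hydraulic radius R = A/P = 2.557/4.03 = 0.6345 m.
V = (1/n) R^(2/3) √S = (1/0.015) × 0.6345^(2/3) × √0.0018 = 2.088 m/s. Hydraulic depth D_h = A/T = 2.557/2.823 = 0.9059 m.
Froude number Fr = V/√(g·D_h) = 2.088/√(9.81×0.9059) = 0.701, which is less than 1, so the flow is subcritical.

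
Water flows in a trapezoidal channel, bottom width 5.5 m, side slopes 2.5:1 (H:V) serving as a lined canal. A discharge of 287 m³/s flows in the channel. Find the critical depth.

y_c = 3.9 m

At critical depth, Q² T / (g A³) = 1, i.e. A³/T = Q²/g = 287²/9.81 = 8396.
Trying y = 3.35 m: A³/T = 4513 — low.
Trying y = 4.22 m: A³/T = 11680 — high.
Trying y = 3.9 m: A³/T = 8415 — close enough.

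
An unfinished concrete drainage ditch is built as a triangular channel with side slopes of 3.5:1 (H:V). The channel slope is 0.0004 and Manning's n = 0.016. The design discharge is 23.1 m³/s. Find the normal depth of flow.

y_n = 2.24 m

Manning's equation rearranged: A R^(2/3) = nQ / (1·√S) = 0.016 × 23.1 / (√0.0004) = 18.48.
Try y = 1.61 m: A R^(2/3) = 7.648 — short.
Try y = 2.63 m: A R^(2/3) = 28.31 — over.
Try y = 2.24 m: A R^(2/3) = 18.45 — matches.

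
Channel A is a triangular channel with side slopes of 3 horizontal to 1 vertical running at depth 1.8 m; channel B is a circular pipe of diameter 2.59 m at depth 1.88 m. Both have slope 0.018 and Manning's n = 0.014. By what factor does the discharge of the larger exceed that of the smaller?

Channel A: For a triangular section with side slope z = 3: A = zy² = 3×1.8² = 9.72 m²; P = 2y√(1+z²) = 2×1.8×3.162 = 11.38 m. Hydraulic radius R = A/P = 9.72/11.38 = 0.8538 m. Q_A = (1/0.014)·9.72·0.8538^(2/3)·√0.018 = 83.83 m³/s.
Channel B: For a circular section of diameter D = 2.59 m at depth y = 1.88 m, the central angle is θ = 2 arccos(1 − 2y/D) = 4.079 rad. Then A = (D²/8)(θ − sin θ) = 4.096 m² and P = Dθ/2 = 5.282 m. Hydraulic radius R = A/P = 4.096/5.282 = 0.7754 m. Q_B = (1/0.014)·4.096·0.7754^(2/3)·√0.018 = 33.13 m³/s.
The larger discharge is 83.83 m³/s and the smaller is 33.13 m³/s; the ratio is 2.53.

2.53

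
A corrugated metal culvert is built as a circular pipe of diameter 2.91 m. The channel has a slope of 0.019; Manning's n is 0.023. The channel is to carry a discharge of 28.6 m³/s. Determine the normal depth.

Manning's equation rearranged: A R^(2/3) = nQ / (1·√S) = 0.023 × 28.6 / (√0.019) = 4.772.
At y = 2.71 m: A R^(2/3) = 5.785 — high.
At y = 2.13 m: A R^(2/3) = 4.766 — close enough.

y_n = 2.13 m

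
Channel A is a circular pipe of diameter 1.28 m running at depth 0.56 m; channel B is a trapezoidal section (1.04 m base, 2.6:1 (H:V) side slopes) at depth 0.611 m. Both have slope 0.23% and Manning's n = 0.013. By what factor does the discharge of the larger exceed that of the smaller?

3.42

Channel A: For a circular section of diameter D = 1.28 m at depth y = 0.56 m, the central angle is θ = 2 arccos(1 − 2y/D) = 2.891 rad. Then A = (D²/8)(θ − sin θ) = 0.5413 m² and P = Dθ/2 = 1.85 m. Hydraulic radius R = A/P = 0.5413/1.85 = 0.2925 m. Q_A = (1/0.013)·0.5413·0.2925^(2/3)·√0.0023 = 0.88 m³/s.
Channel B: With bottom width b = 1.04 m and side slope z = 2.6: A = (b + zy)y = (1.04 + 2.6×0.611)×0.611 = 1.606 m²; P = b + 2y√(1+z²) = 1.04 + 2×0.611×2.786 = 4.444 m. Hydraulic radius R = A/P = 1.606/4.444 = 0.3614 m. Q_B = (1/0.013)·1.606·0.3614^(2/3)·√0.0023 = 3.006 m³/s.
The larger discharge is 3.006 m³/s and the smaller is 0.88 m³/s; the ratio is 3.42.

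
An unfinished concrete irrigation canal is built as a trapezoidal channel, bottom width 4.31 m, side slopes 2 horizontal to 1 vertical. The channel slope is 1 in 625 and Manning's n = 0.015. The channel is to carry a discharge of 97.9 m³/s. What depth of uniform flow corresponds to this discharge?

Manning's equation rearranged: A R^(2/3) = nQ / (1·√S) = 0.015 × 97.9 / (√0.0016) = 36.71.
Trying y = 3.39 m: A R^(2/3) = 58.3 — too large.
Trying y = 1.96 m: A R^(2/3) = 18.55 — too small.
Trying y = 2.73 m: A R^(2/3) = 36.71 — close enough.

y_n = 2.73 m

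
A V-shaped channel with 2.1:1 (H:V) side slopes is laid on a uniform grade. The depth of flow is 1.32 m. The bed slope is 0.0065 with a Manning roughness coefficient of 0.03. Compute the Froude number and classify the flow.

subcritical

For a triangular section with side slope z = 2.1: A = zy² = 2.1×1.32² = 3.659 m²; P = 2y√(1+z²) = 2×1.32×2.326 = 6.14 m.
Hydraulic radius R = A/P = 3.659/6.14 = 0.5959 m.
V = (1/n) R^(2/3) √S = (1/0.03) × 0.5959^(2/3) × √0.0065 = 1.903 m/s. Hydraulic depth D_h = A/T = 3.659/5.544 = 0.66 m.
Froude number Fr = V/√(g·D_h) = 1.903/√(9.81×0.66) = 0.748, which is less than 1, so the flow is subcritical.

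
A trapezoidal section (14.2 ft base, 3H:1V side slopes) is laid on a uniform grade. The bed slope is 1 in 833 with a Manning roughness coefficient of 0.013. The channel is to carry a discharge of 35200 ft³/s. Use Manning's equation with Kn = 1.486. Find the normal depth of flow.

y_n = 21.9 ft

Manning's equation rearranged: A R^(2/3) = nQ / (1.486·√S) = 0.013 × 35200 / (1.486 × √0.0012) = 8888.
Try y = 24.8 ft: A R^(2/3) = 12050 — too large.
Try y = 16.1 ft: A R^(2/3) = 4248 — too small.
Try y = 21.9 ft: A R^(2/3) = 8894 — ≈ 8888.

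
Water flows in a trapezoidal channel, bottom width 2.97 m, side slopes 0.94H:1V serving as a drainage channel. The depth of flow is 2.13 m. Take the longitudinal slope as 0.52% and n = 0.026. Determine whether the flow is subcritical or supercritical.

subcritical

With bottom width b = 2.97 m and side slope z = 0.94: A = (b + zy)y = (2.97 + 0.94×2.13)×2.13 = 10.59 m²; P = b + 2y√(1+z²) = 2.97 + 2×2.13×1.372 = 8.817 m.
Hydraulic radius R = A/P = 10.59/8.817 = 1.201 m.
V = (1/n) R^(2/3) √S = (1/0.026) × 1.201^(2/3) × √0.0052 = 3.134 m/s. Hydraulic depth D_h = A/T = 10.59/6.974 = 1.519 m.
Froude number Fr = V/√(g·D_h) = 3.134/√(9.81×1.519) = 0.812, which is less than 1, so the flow is subcritical.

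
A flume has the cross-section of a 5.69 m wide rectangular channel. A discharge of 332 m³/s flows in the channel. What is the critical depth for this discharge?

For a rectangular channel, critical depth y_c = (q²/g)^(1/3) where q = Q/b = 332/5.69 = 58.35 m²/s.
So y_c = (58.35²/9.81)^(1/3) = 7.03 m.

y_c = 7.03 m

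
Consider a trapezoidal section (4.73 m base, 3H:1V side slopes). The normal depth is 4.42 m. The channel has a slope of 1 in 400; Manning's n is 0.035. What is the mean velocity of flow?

With bottom width b = 4.73 m and side slope z = 3: A = (b + zy)y = (4.73 + 3×4.42)×4.42 = 79.52 m²; P = b + 2y√(1+z²) = 4.73 + 2×4.42×3.162 = 32.68 m.
Hydraulic radius R = A/P = 79.52/32.68 = 2.433 m.
From Manning's equation, V = (1/n) R^(2/3) S^(1/2) = (1/0.035) × 2.433^(2/3) × 0.0025^(1/2) = 2.58 m/s.

V = 2.58 m/s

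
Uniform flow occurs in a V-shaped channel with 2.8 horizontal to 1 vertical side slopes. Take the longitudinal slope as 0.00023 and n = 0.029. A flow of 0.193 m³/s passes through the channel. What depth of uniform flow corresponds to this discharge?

Manning's equation rearranged: A R^(2/3) = nQ / (1·√S) = 0.029 × 0.193 / (√0.00023) = 0.3691.
Trying y = 0.454 m: A R^(2/3) = 0.2063 — short.
Trying y = 0.699 m: A R^(2/3) = 0.6522 — over.
Trying y = 0.565 m: A R^(2/3) = 0.3697 — ≈ 0.3691.

y_n = 0.565 m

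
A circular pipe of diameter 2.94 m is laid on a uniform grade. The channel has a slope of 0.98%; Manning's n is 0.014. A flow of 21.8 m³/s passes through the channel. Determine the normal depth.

y_n = 1.57 m

Manning's equation rearranged: A R^(2/3) = nQ / (1·√S) = 0.014 × 21.8 / (√0.0098) = 3.083.
Trying y = 1.9 m: A R^(2/3) = 4.148 — over.
Trying y = 1.38 m: A R^(2/3) = 2.48 — short.
Trying y = 1.57 m: A R^(2/3) = 3.086 — close enough.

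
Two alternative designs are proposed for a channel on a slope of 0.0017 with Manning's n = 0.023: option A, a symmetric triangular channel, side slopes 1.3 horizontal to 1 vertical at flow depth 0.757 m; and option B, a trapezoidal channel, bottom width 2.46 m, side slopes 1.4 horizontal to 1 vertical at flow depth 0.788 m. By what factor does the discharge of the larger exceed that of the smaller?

5.6

Channel A: For a triangular section with side slope z = 1.3: A = zy² = 1.3×0.757² = 0.745 m²; P = 2y√(1+z²) = 2×0.757×1.64 = 2.483 m. Hydraulic radius R = A/P = 0.745/2.483 = 0.3 m. Q_A = (1/0.023)·0.745·0.3^(2/3)·√0.0017 = 0.5985 m³/s.
Channel B: With bottom width b = 2.46 m and side slope z = 1.4: A = (b + zy)y = (2.46 + 1.4×0.788)×0.788 = 2.808 m²; P = b + 2y√(1+z²) = 2.46 + 2×0.788×1.72 = 5.171 m. Hydraulic radius R = A/P = 2.808/5.171 = 0.5429 m. Q_B = (1/0.023)·2.808·0.5429^(2/3)·√0.0017 = 3.35 m³/s.
The larger discharge is 3.35 m³/s and the smaller is 0.5985 m³/s; the ratio is 5.6.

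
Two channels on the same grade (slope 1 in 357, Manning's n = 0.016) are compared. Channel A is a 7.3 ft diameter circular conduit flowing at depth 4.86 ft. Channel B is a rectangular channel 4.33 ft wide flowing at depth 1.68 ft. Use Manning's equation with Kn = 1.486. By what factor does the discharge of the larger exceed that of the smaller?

Channel A: For a circular section of diameter D = 7.3 ft at depth y = 4.86 ft, the central angle is θ = 2 arccos(1 − 2y/D) = 3.817 rad. Then A = (D²/8)(θ − sin θ) = 29.6 ft² and P = Dθ/2 = 13.93 ft. Hydraulic radius R = A/P = 29.6/13.93 = 2.124 ft. Q_A = (1.486/0.016)·29.6·2.124^(2/3)·√0.002801 = 240.4 ft³/s.
Channel B: Flow area A = b·y = 4.33 × 1.68 = 7.274 ft². Wetted perimeter P = b + 2y = 4.33 + 2×1.68 = 7.69 ft. Hydraulic radius R = A/P = 7.274/7.69 = 0.946 ft. Q_B = (1.486/0.016)·7.274·0.946^(2/3)·√0.002801 = 34.46 ft³/s.
The larger discharge is 240.4 ft³/s and the smaller is 34.46 ft³/s; the ratio is 6.98.

6.98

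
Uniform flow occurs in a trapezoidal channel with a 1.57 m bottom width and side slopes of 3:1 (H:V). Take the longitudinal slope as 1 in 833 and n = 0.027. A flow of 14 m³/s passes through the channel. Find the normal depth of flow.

y_n = 1.71 m

Manning's equation rearranged: A R^(2/3) = nQ / (1·√S) = 0.027 × 14 / (√0.0012) = 10.91.
At y = 1.24 m: A R^(2/3) = 5.156 — low.
At y = 2.04 m: A R^(2/3) = 16.55 — high.
At y = 1.71 m: A R^(2/3) = 10.88 — close enough.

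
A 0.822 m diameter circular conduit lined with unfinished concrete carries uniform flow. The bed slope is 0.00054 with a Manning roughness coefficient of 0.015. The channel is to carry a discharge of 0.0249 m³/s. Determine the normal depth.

y_n = 0.164 m

Manning's equation rearranged: A R^(2/3) = nQ / (1·√S) = 0.015 × 0.0249 / (√0.00054) = 0.01607.
Trying y = 0.136 m: A R^(2/3) = 0.01099 — low.
Trying y = 0.164 m: A R^(2/3) = 0.0161 — matches.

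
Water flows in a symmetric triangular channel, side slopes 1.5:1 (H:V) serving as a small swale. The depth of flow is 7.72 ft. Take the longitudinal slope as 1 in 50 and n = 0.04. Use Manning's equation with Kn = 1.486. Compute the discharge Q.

Q = 1020 ft³/s

For a triangular section with side slope z = 1.5: A = zy² = 1.5×7.72² = 89.4 ft²; P = 2y√(1+z²) = 2×7.72×1.803 = 27.83 ft.
Hydraulic radius R = A/P = 89.4/27.83 = 3.212 ft.
Manning's equation: Q = (1.486/n) A R^(2/3) S^(1/2) = (1.486/0.04) × 89.4 × 3.212^(2/3) × 0.02^(1/2) = 1020 ft³/s.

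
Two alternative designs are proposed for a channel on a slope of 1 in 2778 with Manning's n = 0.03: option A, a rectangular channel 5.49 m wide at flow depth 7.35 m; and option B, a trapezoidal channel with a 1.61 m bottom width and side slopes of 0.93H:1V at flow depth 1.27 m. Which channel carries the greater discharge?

channel A

Channel A: Flow area A = b·y = 5.49 × 7.35 = 40.35 m². Wetted perimeter P = b + 2y = 5.49 + 2×7.35 = 20.19 m. Hydraulic radius R = A/P = 40.35/20.19 = 1.999 m. Q_A = (1/0.03)·40.35·1.999^(2/3)·√0.00036 = 40.49 m³/s.
Channel B: With bottom width b = 1.61 m and side slope z = 0.93: A = (b + zy)y = (1.61 + 0.93×1.27)×1.27 = 3.545 m²; P = b + 2y√(1+z²) = 1.61 + 2×1.27×1.366 = 5.079 m. Hydraulic radius R = A/P = 3.545/5.079 = 0.698 m. Q_B = (1/0.03)·3.545·0.698^(2/3)·√0.00036 = 1.764 m³/s.
Q_A = 40.49 m³/s vs Q_B = 1.764 m³/s, so channel A carries more.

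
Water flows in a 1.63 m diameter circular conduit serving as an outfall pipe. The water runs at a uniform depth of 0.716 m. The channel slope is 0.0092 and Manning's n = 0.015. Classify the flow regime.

For a circular section of diameter D = 1.63 m at depth y = 0.716 m, the central angle is θ = 2 arccos(1 − 2y/D) = 2.898 rad. Then A = (D²/8)(θ − sin θ) = 0.8824 m² and P = Dθ/2 = 2.362 m.
Hydraulic radius R = A/P = 0.8824/2.362 = 0.3736 m.
V = (1/n) R^(2/3) √S = (1/0.015) × 0.3736^(2/3) × √0.0092 = 3.317 m/s. Hydraulic depth D_h = A/T = 0.8824/1.618 = 0.5454 m.
Froude number Fr = V/√(g·D_h) = 3.317/√(9.81×0.5454) = 1.43, which is greater than 1, so the flow is supercritical.

supercritical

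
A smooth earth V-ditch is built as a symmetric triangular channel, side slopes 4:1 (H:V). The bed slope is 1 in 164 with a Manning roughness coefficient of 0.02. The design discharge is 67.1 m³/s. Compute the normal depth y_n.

y_n = 2.07 m

Manning's equation rearranged: A R^(2/3) = nQ / (1·√S) = 0.02 × 67.1 / (√0.006098) = 17.19.
Try y = 1.53 m: A R^(2/3) = 7.676 — short.
Try y = 2.3 m: A R^(2/3) = 22.76 — over.
Try y = 2.07 m: A R^(2/3) = 17.19 — close enough.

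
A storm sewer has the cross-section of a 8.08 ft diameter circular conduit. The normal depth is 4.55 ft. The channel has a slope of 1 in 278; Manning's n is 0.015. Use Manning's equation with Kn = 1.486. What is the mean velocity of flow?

For a circular section of diameter D = 8.08 ft at depth y = 4.55 ft, the central angle is θ = 2 arccos(1 − 2y/D) = 3.395 rad. Then A = (D²/8)(θ − sin θ) = 29.75 ft² and P = Dθ/2 = 13.71 ft.
Hydraulic radius R = A/P = 29.75/13.71 = 2.169 ft.
From Manning's equation, V = (1.486/n) R^(2/3) S^(1/2) = (1.486/0.015) × 2.169^(2/3) × 0.003597^(1/2) = 9.96 ft/s.

V = 9.96 ft/s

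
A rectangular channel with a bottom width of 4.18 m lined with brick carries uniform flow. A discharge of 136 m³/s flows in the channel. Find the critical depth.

y_c = 4.76 m

For a rectangular channel, critical depth y_c = (q²/g)^(1/3) where q = Q/b = 136/4.18 = 32.54 m²/s.
So y_c = (32.54²/9.81)^(1/3) = 4.76 m.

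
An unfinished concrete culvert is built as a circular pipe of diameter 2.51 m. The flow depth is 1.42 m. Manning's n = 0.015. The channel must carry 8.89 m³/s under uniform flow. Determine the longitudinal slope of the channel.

For a circular section of diameter D = 2.51 m at depth y = 1.42 m, the central angle is θ = 2 arccos(1 − 2y/D) = 3.405 rad. Then A = (D²/8)(θ − sin θ) = 2.887 m² and P = Dθ/2 = 4.274 m.
Hydraulic radius R = A/P = 2.887/4.274 = 0.6755 m.
From Manning's equation, S = [nQ / (1 A R^(2/3))]² = [0.015 × 8.89 / (1 × 2.887 × 0.6755^(2/3))]² = 0.0036.

S = 0.0036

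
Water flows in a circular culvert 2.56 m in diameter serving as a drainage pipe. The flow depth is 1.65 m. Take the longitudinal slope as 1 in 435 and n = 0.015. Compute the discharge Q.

Q = 9.13 m³/s

For a circular section of diameter D = 2.56 m at depth y = 1.65 m, the central angle is θ = 2 arccos(1 − 2y/D) = 3.728 rad. Then A = (D²/8)(θ − sin θ) = 3.507 m² and P = Dθ/2 = 4.772 m.
Hydraulic radius R = A/P = 3.507/4.772 = 0.735 m.
Manning's equation: Q = (1/n) A R^(2/3) S^(1/2) = (1/0.015) × 3.507 × 0.735^(2/3) × 0.002299^(1/2) = 9.13 m³/s.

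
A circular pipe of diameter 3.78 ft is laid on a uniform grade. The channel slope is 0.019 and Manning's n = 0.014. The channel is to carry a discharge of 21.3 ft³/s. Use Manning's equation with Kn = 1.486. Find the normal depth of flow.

y_n = 0.937 ft

Manning's equation rearranged: A R^(2/3) = nQ / (1.486·√S) = 0.014 × 21.3 / (1.486 × √0.019) = 1.456.
Trying y = 1.09 ft: A R^(2/3) = 1.96 — high.
Trying y = 0.937 ft: A R^(2/3) = 1.456 — ≈ 1.456.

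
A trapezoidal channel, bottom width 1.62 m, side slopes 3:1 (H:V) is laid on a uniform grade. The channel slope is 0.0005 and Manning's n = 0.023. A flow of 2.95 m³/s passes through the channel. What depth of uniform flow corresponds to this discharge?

Manning's equation rearranged: A R^(2/3) = nQ / (1·√S) = 0.023 × 2.95 / (√0.0005) = 3.034.
Try y = 0.797 m: A R^(2/3) = 1.96 — low.
Try y = 1.17 m: A R^(2/3) = 4.575 — high.
Try y = 0.974 m: A R^(2/3) = 3.036 — ≈ 3.034.

y_n = 0.974 m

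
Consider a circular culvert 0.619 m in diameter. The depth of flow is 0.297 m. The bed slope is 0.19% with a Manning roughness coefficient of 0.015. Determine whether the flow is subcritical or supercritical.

For a circular section of diameter D = 0.619 m at depth y = 0.297 m, the central angle is θ = 2 arccos(1 − 2y/D) = 3.061 rad. Then A = (D²/8)(θ − sin θ) = 0.1427 m² and P = Dθ/2 = 0.9473 m.
Hydraulic radius R = A/P = 0.1427/0.9473 = 0.1507 m.
V = (1/n) R^(2/3) √S = (1/0.015) × 0.1507^(2/3) × √0.0019 = 0.8228 m/s. Hydraulic depth D_h = A/T = 0.1427/0.6185 = 0.2308 m.
Froude number Fr = V/√(g·D_h) = 0.8228/√(9.81×0.2308) = 0.547, which is less than 1, so the flow is subcritical.

subcritical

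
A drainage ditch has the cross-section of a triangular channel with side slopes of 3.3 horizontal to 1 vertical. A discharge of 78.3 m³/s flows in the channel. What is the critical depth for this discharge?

At critical depth, Q² T / (g A³) = 1, i.e. A³/T = Q²/g = 78.3²/9.81 = 625.
Trying y = 2.95 m: A³/T = 1216 — high.
Trying y = 1.91 m: A³/T = 138.4 — low.
Trying y = 2.58 m: A³/T = 622.4 — close enough.

y_c = 2.58 m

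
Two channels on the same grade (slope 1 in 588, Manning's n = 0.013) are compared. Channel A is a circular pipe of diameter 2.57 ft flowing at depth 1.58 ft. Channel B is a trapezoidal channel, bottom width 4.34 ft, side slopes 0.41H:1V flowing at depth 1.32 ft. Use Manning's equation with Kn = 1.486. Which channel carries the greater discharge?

channel B

Channel A: For a circular section of diameter D = 2.57 ft at depth y = 1.58 ft, the central angle is θ = 2 arccos(1 − 2y/D) = 3.605 rad. Then A = (D²/8)(θ − sin θ) = 3.345 ft² and P = Dθ/2 = 4.632 ft. Hydraulic radius R = A/P = 3.345/4.632 = 0.7221 ft. Q_A = (1.486/0.013)·3.345·0.7221^(2/3)·√0.001701 = 12.69 ft³/s.
Channel B: With bottom width b = 4.34 ft and side slope z = 0.41: A = (b + zy)y = (4.34 + 0.41×1.32)×1.32 = 6.443 ft²; P = b + 2y√(1+z²) = 4.34 + 2×1.32×1.081 = 7.193 ft. Hydraulic radius R = A/P = 6.443/7.193 = 0.8957 ft. Q_B = (1.486/0.013)·6.443·0.8957^(2/3)·√0.001701 = 28.22 ft³/s.
Q_A = 12.69 ft³/s vs Q_B = 28.22 ft³/s, so channel B carries more.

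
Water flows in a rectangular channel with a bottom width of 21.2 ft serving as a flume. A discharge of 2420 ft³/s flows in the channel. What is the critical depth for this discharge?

y_c = 7.4 ft

For a rectangular channel, critical depth y_c = (q²/g)^(1/3) where q = Q/b = 2420/21.2 = 114.2 ft²/s.
So y_c = (114.2²/32.2)^(1/3) = 7.4 ft.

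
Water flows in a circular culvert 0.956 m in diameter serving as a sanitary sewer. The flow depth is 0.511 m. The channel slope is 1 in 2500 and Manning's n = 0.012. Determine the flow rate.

For a circular section of diameter D = 0.956 m at depth y = 0.511 m, the central angle is θ = 2 arccos(1 − 2y/D) = 3.28 rad. Then A = (D²/8)(θ − sin θ) = 0.3904 m² and P = Dθ/2 = 1.568 m.
Hydraulic radius R = A/P = 0.3904/1.568 = 0.249 m.
Manning's equation: Q = (1/n) A R^(2/3) S^(1/2) = (1/0.012) × 0.3904 × 0.249^(2/3) × 0.0004^(1/2) = 0.258 m³/s.

Q = 0.258 m³/s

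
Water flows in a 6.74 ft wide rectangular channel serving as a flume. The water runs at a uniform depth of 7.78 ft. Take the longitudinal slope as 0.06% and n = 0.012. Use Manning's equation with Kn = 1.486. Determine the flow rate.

Flow area A = b·y = 6.74 × 7.78 = 52.44 ft². Wetted perimeter P = b + 2y = 6.74 + 2×7.78 = 22.3 ft.
Hydraulic radius R = A/P = 52.44/22.3 = 2.351 ft.
Manning's equation: Q = (1.486/n) A R^(2/3) S^(1/2) = (1.486/0.012) × 52.44 × 2.351^(2/3) × 0.0006^(1/2) = 281 ft³/s.

Q = 281 ft³/s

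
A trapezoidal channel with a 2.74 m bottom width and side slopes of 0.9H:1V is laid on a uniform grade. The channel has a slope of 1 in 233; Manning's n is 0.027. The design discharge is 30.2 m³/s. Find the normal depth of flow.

Manning's equation rearranged: A R^(2/3) = nQ / (1·√S) = 0.027 × 30.2 / (√0.004292) = 12.45.
Trying y = 1.56 m: A R^(2/3) = 6.167 — too small.
Trying y = 2.47 m: A R^(2/3) = 14.65 — too large.
Trying y = 2.27 m: A R^(2/3) = 12.44 — matches.

y_n = 2.27 m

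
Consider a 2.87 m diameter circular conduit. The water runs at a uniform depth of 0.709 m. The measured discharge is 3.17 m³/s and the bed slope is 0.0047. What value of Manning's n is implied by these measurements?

n = 0.015

For a circular section of diameter D = 2.87 m at depth y = 0.709 m, the central angle is θ = 2 arccos(1 − 2y/D) = 2.081 rad. Then A = (D²/8)(θ − sin θ) = 1.244 m² and P = Dθ/2 = 2.986 m.
Hydraulic radius R = A/P = 1.244/2.986 = 0.4165 m.
Rearranging Manning's equation: n = (1/Q) A R^(2/3) S^(1/2) = (1/3.17) × 1.244 × 0.4165^(2/3) × √0.0047 = 0.015.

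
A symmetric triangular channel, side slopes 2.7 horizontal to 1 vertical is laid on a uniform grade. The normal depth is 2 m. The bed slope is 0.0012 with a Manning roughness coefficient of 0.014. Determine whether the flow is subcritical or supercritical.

For a triangular section with side slope z = 2.7: A = zy² = 2.7×2² = 10.8 m²; P = 2y√(1+z²) = 2×2×2.879 = 11.52 m.
Hydraulic radius R = A/P = 10.8/11.52 = 0.9377 m.
V = (1/n) R^(2/3) √S = (1/0.014) × 0.9377^(2/3) × √0.0012 = 2.371 m/s. Hydraulic depth D_h = A/T = 10.8/10.8 = 1 m.
Froude number Fr = V/√(g·D_h) = 2.371/√(9.81×1) = 0.757, which is less than 1, so the flow is subcritical.

subcritical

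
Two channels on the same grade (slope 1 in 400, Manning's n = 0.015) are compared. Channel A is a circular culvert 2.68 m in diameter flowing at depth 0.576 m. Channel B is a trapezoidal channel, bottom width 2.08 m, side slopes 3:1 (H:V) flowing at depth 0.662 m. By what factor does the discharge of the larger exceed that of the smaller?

3.5

Channel A: For a circular section of diameter D = 2.68 m at depth y = 0.576 m, the central angle is θ = 2 arccos(1 − 2y/D) = 1.928 rad. Then A = (D²/8)(θ − sin θ) = 0.8901 m² and P = Dθ/2 = 2.584 m. Hydraulic radius R = A/P = 0.8901/2.584 = 0.3445 m. Q_A = (1/0.015)·0.8901·0.3445^(2/3)·√0.0025 = 1.458 m³/s.
Channel B: With bottom width b = 2.08 m and side slope z = 3: A = (b + zy)y = (2.08 + 3×0.662)×0.662 = 2.692 m²; P = b + 2y√(1+z²) = 2.08 + 2×0.662×3.162 = 6.267 m. Hydraulic radius R = A/P = 2.692/6.267 = 0.4295 m. Q_B = (1/0.015)·2.692·0.4295^(2/3)·√0.0025 = 5.108 m³/s.
The larger discharge is 5.108 m³/s and the smaller is 1.458 m³/s; the ratio is 3.5.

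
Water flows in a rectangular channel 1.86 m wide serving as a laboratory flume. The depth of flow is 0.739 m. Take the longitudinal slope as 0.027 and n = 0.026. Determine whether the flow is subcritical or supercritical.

supercritical

Flow area A = b·y = 1.86 × 0.739 = 1.375 m². Wetted perimeter P = b + 2y = 1.86 + 2×0.739 = 3.338 m.
Hydraulic radius R = A/P = 1.375/3.338 = 0.4118 m.
V = (1/n) R^(2/3) √S = (1/0.026) × 0.4118^(2/3) × √0.027 = 3.498 m/s. Hydraulic depth D_h = A/T = 1.375/1.86 = 0.739 m.
Froude number Fr = V/√(g·D_h) = 3.498/√(9.81×0.739) = 1.3, which is greater than 1, so the flow is supercritical.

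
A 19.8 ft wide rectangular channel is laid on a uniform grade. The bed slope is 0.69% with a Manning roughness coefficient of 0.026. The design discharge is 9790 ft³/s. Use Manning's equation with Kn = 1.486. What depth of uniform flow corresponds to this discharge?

y_n = 27.7 ft

Manning's equation rearranged: A R^(2/3) = nQ / (1.486·√S) = 0.026 × 9790 / (1.486 × √0.0069) = 2062.
Try y = 34.6 ft: A R^(2/3) = 2671 — too large.
Try y = 19.7 ft: A R^(2/3) = 1371 — too small.
Try y = 27.7 ft: A R^(2/3) = 2063 — matches.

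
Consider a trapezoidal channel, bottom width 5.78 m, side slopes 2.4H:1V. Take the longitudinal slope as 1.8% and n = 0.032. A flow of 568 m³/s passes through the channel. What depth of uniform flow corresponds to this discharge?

Manning's equation rearranged: A R^(2/3) = nQ / (1·√S) = 0.032 × 568 / (√0.018) = 135.5.
At y = 3.58 m: A R^(2/3) = 84.62 — short.
At y = 5.64 m: A R^(2/3) = 231.8 — over.
At y = 4.44 m: A R^(2/3) = 135.4 — close enough.

y_n = 4.44 m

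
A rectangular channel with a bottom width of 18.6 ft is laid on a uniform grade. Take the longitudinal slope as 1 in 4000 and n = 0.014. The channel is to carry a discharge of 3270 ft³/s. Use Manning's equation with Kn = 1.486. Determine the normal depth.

Manning's equation rearranged: A R^(2/3) = nQ / (1.486·√S) = 0.014 × 3270 / (1.486 × √0.00025) = 1948.
At y = 23 ft: A R^(2/3) = 1509 — short.
At y = 34.4 ft: A R^(2/3) = 2412 — over.
At y = 28.6 ft: A R^(2/3) = 1950 — close enough.

y_n = 28.6 ft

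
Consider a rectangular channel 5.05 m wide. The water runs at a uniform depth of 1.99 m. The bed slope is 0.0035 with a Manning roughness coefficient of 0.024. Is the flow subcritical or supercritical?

Flow area A = b·y = 5.05 × 1.99 = 10.05 m². Wetted perimeter P = b + 2y = 5.05 + 2×1.99 = 9.03 m.
Hydraulic radius R = A/P = 10.05/9.03 = 1.113 m.
V = (1/n) R^(2/3) √S = (1/0.024) × 1.113^(2/3) × √0.0035 = 2.647 m/s. Hydraulic depth D_h = A/T = 10.05/5.05 = 1.99 m.
Froude number Fr = V/√(g·D_h) = 2.647/√(9.81×1.99) = 0.599, which is less than 1, so the flow is subcritical.

subcritical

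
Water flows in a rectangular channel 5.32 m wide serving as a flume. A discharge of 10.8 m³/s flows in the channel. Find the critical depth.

y_c = 0.749 m

For a rectangular channel, critical depth y_c = (q²/g)^(1/3) where q = Q/b = 10.8/5.32 = 2.03 m²/s.
So y_c = (2.03²/9.81)^(1/3) = 0.749 m.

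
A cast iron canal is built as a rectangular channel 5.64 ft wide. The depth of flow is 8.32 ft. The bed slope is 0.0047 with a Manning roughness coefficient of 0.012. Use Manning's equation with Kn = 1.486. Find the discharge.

Q = 655 ft³/s

Flow area A = b·y = 5.64 × 8.32 = 46.92 ft². Wetted perimeter P = b + 2y = 5.64 + 2×8.32 = 22.28 ft.
Hydraulic radius R = A/P = 46.92/22.28 = 2.106 ft.
Manning's equation: Q = (1.486/n) A R^(2/3) S^(1/2) = (1.486/0.012) × 46.92 × 2.106^(2/3) × 0.0047^(1/2) = 655 ft³/s.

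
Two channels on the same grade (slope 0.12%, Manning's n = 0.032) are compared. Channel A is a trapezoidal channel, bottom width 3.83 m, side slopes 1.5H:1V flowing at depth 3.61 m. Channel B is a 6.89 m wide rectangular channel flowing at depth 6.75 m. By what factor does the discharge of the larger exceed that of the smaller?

Channel A: With bottom width b = 3.83 m and side slope z = 1.5: A = (b + zy)y = (3.83 + 1.5×3.61)×3.61 = 33.37 m²; P = b + 2y√(1+z²) = 3.83 + 2×3.61×1.803 = 16.85 m. Hydraulic radius R = A/P = 33.37/16.85 = 1.981 m. Q_A = (1/0.032)·33.37·1.981^(2/3)·√0.0012 = 56.99 m³/s.
Channel B: Flow area A = b·y = 6.89 × 6.75 = 46.51 m². Wetted perimeter P = b + 2y = 6.89 + 2×6.75 = 20.39 m. Hydraulic radius R = A/P = 46.51/20.39 = 2.281 m. Q_B = (1/0.032)·46.51·2.281^(2/3)·√0.0012 = 87.24 m³/s.
The larger discharge is 87.24 m³/s and the smaller is 56.99 m³/s; the ratio is 1.53.

1.53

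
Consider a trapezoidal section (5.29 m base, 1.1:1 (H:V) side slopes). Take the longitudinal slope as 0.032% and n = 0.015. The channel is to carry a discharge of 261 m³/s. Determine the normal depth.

Manning's equation rearranged: A R^(2/3) = nQ / (1·√S) = 0.015 × 261 / (√0.00032) = 218.9.
Trying y = 8.92 m: A R^(2/3) = 352.6 — over.
Trying y = 5.78 m: A R^(2/3) = 139.9 — short.
Trying y = 7.15 m: A R^(2/3) = 218.6 — matches.

y_n = 7.15 m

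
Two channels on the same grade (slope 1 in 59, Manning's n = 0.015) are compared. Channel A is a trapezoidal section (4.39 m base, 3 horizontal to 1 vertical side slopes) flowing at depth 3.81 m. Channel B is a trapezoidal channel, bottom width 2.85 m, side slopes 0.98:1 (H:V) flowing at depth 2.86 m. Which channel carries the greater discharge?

channel A

Channel A: With bottom width b = 4.39 m and side slope z = 3: A = (b + zy)y = (4.39 + 3×3.81)×3.81 = 60.27 m²; P = b + 2y√(1+z²) = 4.39 + 2×3.81×3.162 = 28.49 m. Hydraulic radius R = A/P = 60.27/28.49 = 2.116 m. Q_A = (1/0.015)·60.27·2.116^(2/3)·√0.01695 = 862.2 m³/s.
Channel B: With bottom width b = 2.85 m and side slope z = 0.98: A = (b + zy)y = (2.85 + 0.98×2.86)×2.86 = 16.17 m²; P = b + 2y√(1+z²) = 2.85 + 2×2.86×1.4 = 10.86 m. Hydraulic radius R = A/P = 16.17/10.86 = 1.489 m. Q_B = (1/0.015)·16.17·1.489^(2/3)·√0.01695 = 183 m³/s.
Q_A = 862.2 m³/s vs Q_B = 183 m³/s, so channel A carries more.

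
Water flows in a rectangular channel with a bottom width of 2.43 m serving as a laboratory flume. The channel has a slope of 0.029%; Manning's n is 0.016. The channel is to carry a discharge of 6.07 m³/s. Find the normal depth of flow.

y_n = 2.65 m

Manning's equation rearranged: A R^(2/3) = nQ / (1·√S) = 0.016 × 6.07 / (√0.00029) = 5.703.
At y = 2.98 m: A R^(2/3) = 6.564 — too large.
At y = 2.01 m: A R^(2/3) = 4.058 — too small.
At y = 2.65 m: A R^(2/3) = 5.701 — ≈ 5.703.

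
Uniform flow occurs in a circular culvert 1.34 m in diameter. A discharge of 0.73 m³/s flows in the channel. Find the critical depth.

At critical depth, Q² T / (g A³) = 1, i.e. A³/T = Q²/g = 0.73²/9.81 = 0.05432.
Trying y = 0.312 m: A³/T = 0.01368 — low.
Trying y = 0.549 m: A³/T = 0.1221 — high.
Trying y = 0.445 m: A³/T = 0.05436 — close enough.

y_c = 0.445 m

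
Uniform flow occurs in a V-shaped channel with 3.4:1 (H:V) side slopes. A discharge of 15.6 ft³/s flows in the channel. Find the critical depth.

y_c = 1.06 ft

At critical depth, Q² T / (g A³) = 1, i.e. A³/T = Q²/g = 15.6²/32.2 = 7.558.
Try y = 0.801 ft: A³/T = 1.906 — too small.
Try y = 1.06 ft: A³/T = 7.735 — ≈ 7.558.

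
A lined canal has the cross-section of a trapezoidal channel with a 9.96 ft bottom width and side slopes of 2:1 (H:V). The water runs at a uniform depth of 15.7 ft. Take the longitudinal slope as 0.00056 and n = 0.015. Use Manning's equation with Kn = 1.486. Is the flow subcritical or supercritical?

With bottom width b = 9.96 ft and side slope z = 2: A = (b + zy)y = (9.96 + 2×15.7)×15.7 = 649.4 ft²; P = b + 2y√(1+z²) = 9.96 + 2×15.7×2.236 = 80.17 ft.
Hydraulic radius R = A/P = 649.4/80.17 = 8.099 ft.
V = (1.486/n) R^(2/3) √S = (1.486/0.015) × 8.099^(2/3) × √0.00056 = 9.455 ft/s. Hydraulic depth D_h = A/T = 649.4/72.76 = 8.925 ft.
Froude number Fr = V/√(g·D_h) = 9.455/√(32.2×8.925) = 0.558, which is less than 1, so the flow is subcritical.

subcritical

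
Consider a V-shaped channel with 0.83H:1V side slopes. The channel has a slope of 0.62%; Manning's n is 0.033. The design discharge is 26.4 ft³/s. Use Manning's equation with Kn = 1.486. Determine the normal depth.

y_n = 3.03 ft

Manning's equation rearranged: A R^(2/3) = nQ / (1.486·√S) = 0.033 × 26.4 / (1.486 × √0.0062) = 7.446.
Try y = 3.49 ft: A R^(2/3) = 10.87 — over.
Try y = 2.51 ft: A R^(2/3) = 4.512 — short.
Try y = 3.03 ft: A R^(2/3) = 7.455 — close enough.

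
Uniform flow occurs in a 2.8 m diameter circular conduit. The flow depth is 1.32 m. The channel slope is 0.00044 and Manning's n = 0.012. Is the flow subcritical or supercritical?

For a circular section of diameter D = 2.8 m at depth y = 1.32 m, the central angle is θ = 2 arccos(1 − 2y/D) = 3.027 rad. Then A = (D²/8)(θ − sin θ) = 2.855 m² and P = Dθ/2 = 4.238 m.
Hydraulic radius R = A/P = 2.855/4.238 = 0.6736 m.
V = (1/n) R^(2/3) √S = (1/0.012) × 0.6736^(2/3) × √0.00044 = 1.343 m/s. Hydraulic depth D_h = A/T = 2.855/2.795 = 1.021 m.
Froude number Fr = V/√(g·D_h) = 1.343/√(9.81×1.021) = 0.424, which is less than 1, so the flow is subcritical.

subcritical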